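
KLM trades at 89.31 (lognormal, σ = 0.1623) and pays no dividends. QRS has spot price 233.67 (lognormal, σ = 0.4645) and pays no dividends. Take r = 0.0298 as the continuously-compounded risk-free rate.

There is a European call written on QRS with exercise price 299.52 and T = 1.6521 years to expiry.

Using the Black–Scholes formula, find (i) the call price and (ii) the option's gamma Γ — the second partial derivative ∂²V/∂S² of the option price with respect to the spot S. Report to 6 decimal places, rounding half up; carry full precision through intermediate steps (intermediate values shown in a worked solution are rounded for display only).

σ√T = 0.4645·√1.6521 = 0.597041
d₁ = (ln(S/K) + (r+σ²/2)T) / (σ√T) = (ln(233.67/299.52) + (0.0298+0.4645²/2)·1.6521) / 0.597041 = (-0.248271 + 0.227461) / 0.597041 = -0.034855
d₂ = d₁ − σ√T = -0.034855 − 0.597041 = -0.631896
e^{−rT} = 0.951960
N(d₁) = 0.486098,  N(d₂) = 0.263727
Call price V = S·N(d₁) − K·e^{−rT}·N(d₂) = 113.586423 − 75.196867 = 38.389556
φ(d₁) = (1/√(2π))·e^{−d₁²/2} = 0.398700
Γ = φ(d₁) / (S·σ·√T) = 0.002858

price = 38.389556
Γ = 0.002858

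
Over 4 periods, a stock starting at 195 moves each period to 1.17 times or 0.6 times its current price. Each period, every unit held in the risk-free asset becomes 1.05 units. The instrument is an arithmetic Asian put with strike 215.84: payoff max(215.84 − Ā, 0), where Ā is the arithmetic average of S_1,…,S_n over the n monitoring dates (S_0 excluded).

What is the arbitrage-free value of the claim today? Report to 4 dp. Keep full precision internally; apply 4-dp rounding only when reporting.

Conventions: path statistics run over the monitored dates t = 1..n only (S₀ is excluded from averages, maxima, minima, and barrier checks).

price = 23.5881

Under the martingale measure an up-move has probability p* = 0.7895; value the claim as the probability-weighted average of per-path payoffs, discounted 4 periods at R = 1.05.
Enumerate all 2^4 = 16 price paths (U = up ×1.17, D = down ×0.6); each path with k up-moves has probability p*^k·(1−p*)^(4−k).
DDDD: Ā=63.6480, payoff=152.1920, prob=0.001964
UDDD: Ā=124.1136, payoff=91.7264, prob=0.007366
DUDD: Ā=96.3261, payoff=119.5139, prob=0.007366
UUDD: Ā=187.8359, payoff=28.0041, prob=0.027624
DDUD: Ā=79.6536, payoff=136.1864, prob=0.007366
UDUD: Ā=155.3245, payoff=60.5155, prob=0.027624
DUUD: Ā=127.5370, payoff=88.3030, prob=0.027624
UUUD: Ā=248.6972, payoff=0.0000, prob=0.103590
DDDU: Ā=69.6501, payoff=146.1899, prob=0.007366
UDDU: Ā=135.8177, payoff=80.0223, prob=0.027624
DUDU: Ā=108.0302, payoff=107.8098, prob=0.027624
UUDU: Ā=210.6589, payoff=5.1811, prob=0.103590
DDUU: Ā=91.3577, payoff=124.4823, prob=0.027624
UDUU: Ā=178.1475, payoff=37.6925, prob=0.103590
DUUU: Ā=150.3600, payoff=65.4800, prob=0.103590
UUUU: Ā=293.2020, payoff=0.0000, prob=0.388464
Price = Σ prob·payoff / R^4 = 28.671511 / 1.215506 = 23.5881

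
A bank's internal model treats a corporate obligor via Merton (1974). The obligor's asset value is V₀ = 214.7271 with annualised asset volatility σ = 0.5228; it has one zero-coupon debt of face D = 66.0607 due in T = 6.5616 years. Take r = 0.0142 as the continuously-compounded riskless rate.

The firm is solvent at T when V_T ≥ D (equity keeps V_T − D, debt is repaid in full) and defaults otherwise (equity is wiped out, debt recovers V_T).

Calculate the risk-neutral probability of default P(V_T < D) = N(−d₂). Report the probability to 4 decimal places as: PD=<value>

With assets at 214.7271 and a single debt payment of 66.0607 at 6.5616 years:
d₁ = [ln(V₀/D) + (r + σ²/2)T] / (σ√T)
   = [ln(214.7271/66.0607) + (0.0142 + 0.5·0.5228²)·6.5616] / (0.5228·√6.5616)
   = [1.178794 + 0.989882] / 1.339185 = 1.619401
d₂ = d₁ − σ√T = 1.619401 − 1.339185 = 0.280216
risk-neutral PD = N(−d₂) = N(-0.280216) = 0.389656

PD=0.3897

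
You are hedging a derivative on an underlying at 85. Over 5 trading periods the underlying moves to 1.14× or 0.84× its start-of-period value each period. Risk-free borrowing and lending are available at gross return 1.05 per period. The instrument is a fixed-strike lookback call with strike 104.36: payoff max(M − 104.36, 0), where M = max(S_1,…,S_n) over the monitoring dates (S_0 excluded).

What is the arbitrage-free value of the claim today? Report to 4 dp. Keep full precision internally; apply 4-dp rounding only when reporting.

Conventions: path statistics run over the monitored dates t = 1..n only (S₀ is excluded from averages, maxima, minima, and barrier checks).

Risk-neutral up-probability p* = (R−d)/(u−d) = (1.05−0.84)/(1.14−0.84) = 0.7000; the claim prices as the p*-weighted sum of path payoffs discounted by R^5.
Enumerate all 2^5 = 32 price paths (U = up ×1.14, D = down ×0.84); each path with k up-moves has probability p*^k·(1−p*)^(5−k).
DDDDD: M=71.4000, payoff=0.0000, prob=0.002430
UDDDD: M=96.9000, payoff=0.0000, prob=0.005670
DUDDD: M=81.3960, payoff=0.0000, prob=0.005670
UUDDD: M=110.4660, payoff=6.1060, prob=0.013230
DDUDD: M=71.4000, payoff=0.0000, prob=0.005670
UDUDD: M=96.9000, payoff=0.0000, prob=0.013230
DUUDD: M=92.7914, payoff=0.0000, prob=0.013230
UUUDD: M=125.9312, payoff=21.5712, prob=0.030870
DDDUD: M=71.4000, payoff=0.0000, prob=0.005670
UDDUD: M=96.9000, payoff=0.0000, prob=0.013230
DUDUD: M=81.3960, payoff=0.0000, prob=0.013230
UUDUD: M=110.4660, payoff=6.1060, prob=0.030870
DDUUD: M=77.9448, payoff=0.0000, prob=0.013230
UDUUD: M=105.7822, payoff=1.4222, prob=0.030870
DUUUD: M=105.7822, payoff=1.4222, prob=0.030870
UUUUD: M=143.5616, payoff=39.2016, prob=0.072030
DDDDU: M=71.4000, payoff=0.0000, prob=0.005670
UDDDU: M=96.9000, payoff=0.0000, prob=0.013230
DUDDU: M=81.3960, payoff=0.0000, prob=0.013230
UUDDU: M=110.4660, payoff=6.1060, prob=0.030870
DDUDU: M=71.4000, payoff=0.0000, prob=0.013230
UDUDU: M=96.9000, payoff=0.0000, prob=0.030870
DUUDU: M=92.7914, payoff=0.0000, prob=0.030870
UUUDU: M=125.9312, payoff=21.5712, prob=0.072030
DDDUU: M=71.4000, payoff=0.0000, prob=0.013230
UDDUU: M=96.9000, payoff=0.0000, prob=0.030870
DUDUU: M=88.8571, payoff=0.0000, prob=0.030870
UUDUU: M=120.5918, payoff=16.2318, prob=0.072030
DDUUU: M=88.8571, payoff=0.0000, prob=0.030870
UDUUU: M=120.5918, payoff=16.2318, prob=0.072030
DUUUU: M=120.5918, payoff=16.2318, prob=0.072030
UUUUU: M=163.6602, payoff=59.3002, prob=0.168070
Price = Σ prob·payoff / R^5 = 19.063060 / 1.276282 = 14.9364

price = 14.9364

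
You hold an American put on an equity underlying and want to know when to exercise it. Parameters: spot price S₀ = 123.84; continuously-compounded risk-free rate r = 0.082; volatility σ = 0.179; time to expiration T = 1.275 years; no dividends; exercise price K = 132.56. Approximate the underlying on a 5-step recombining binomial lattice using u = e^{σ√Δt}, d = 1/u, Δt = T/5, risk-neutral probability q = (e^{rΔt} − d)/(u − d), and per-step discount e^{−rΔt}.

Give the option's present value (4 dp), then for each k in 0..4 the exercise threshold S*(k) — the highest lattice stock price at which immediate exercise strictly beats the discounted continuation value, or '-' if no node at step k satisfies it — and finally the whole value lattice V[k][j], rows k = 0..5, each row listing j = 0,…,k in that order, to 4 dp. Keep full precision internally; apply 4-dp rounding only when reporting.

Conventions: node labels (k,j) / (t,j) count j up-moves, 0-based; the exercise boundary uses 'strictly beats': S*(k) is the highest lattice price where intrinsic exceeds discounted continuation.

price = 10.4379
boundary = - 113.1370 103.3591 113.1370 123.8400
tree:
10.4379
19.4230 4.6714
29.2009 9.7365 1.3775
38.1338 19.4230 3.4659 0.0000
46.2946 29.2009 8.7200 0.0000 0.0000
53.7502 38.1338 19.4230 0.0000 0.0000 0.0000

Δt=0.25500, u=1.09460, d=0.91357, q=0.59414, disc=e^(-rΔt)=0.97931
k=5 terminal: V=max(K-S,0) → 53.7502 38.1338 19.4230 0.0000 0.0000 0.0000
k=4: j=0 S=86.2654 intr=46.2946 cont=43.5516 V=46.2946[EX]; j=1 S=103.3591 intr=29.2009 cont=26.4579 V=29.2009[EX]; j=2 S=123.8400 intr=8.7200 cont=7.7199 V=8.7200[EX]; j=3 S=148.3793 intr=0.0000 cont=0.0000 V=0.0000[hold]; j=4 S=177.7810 intr=0.0000 cont=0.0000 V=0.0000[hold]  S*(4)=123.8400
k=3: j=0 S=94.4262 intr=38.1338 cont=35.3907 V=38.1338[EX]; j=1 S=113.1370 intr=19.4230 cont=16.6799 V=19.4230[EX]; j=2 S=135.5555 intr=0.0000 cont=3.4659 V=3.4659[hold]; j=3 S=162.4162 intr=0.0000 cont=0.0000 V=0.0000[hold]  S*(3)=113.1370
k=2: j=0 S=103.3591 intr=29.2009 cont=26.4579 V=29.2009[EX]; j=1 S=123.8400 intr=8.7200 cont=9.7365 V=9.7365[hold]; j=2 S=148.3793 intr=0.0000 cont=1.3775 V=1.3775[hold]  S*(2)=103.3591
k=1: j=0 S=113.1370 intr=19.4230 cont=17.2713 V=19.4230[EX]; j=1 S=135.5555 intr=0.0000 cont=4.6714 V=4.6714[hold]  S*(1)=113.1370
k=0: j=0 S=123.8400 intr=8.7200 cont=10.4379 V=10.4379[hold]  S*(0)=-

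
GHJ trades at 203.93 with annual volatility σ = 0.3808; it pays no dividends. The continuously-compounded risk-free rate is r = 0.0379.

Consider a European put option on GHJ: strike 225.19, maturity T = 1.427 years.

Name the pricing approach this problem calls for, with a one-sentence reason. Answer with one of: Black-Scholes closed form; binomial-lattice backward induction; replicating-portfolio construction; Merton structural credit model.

Key observation: a European claim on GHJ (strike 225.19) — a lognormal (GBM) underlying with constant rate and volatility — has an exact closed-form value; no lattice or capital structure is involved.

framework: Black-Scholes closed form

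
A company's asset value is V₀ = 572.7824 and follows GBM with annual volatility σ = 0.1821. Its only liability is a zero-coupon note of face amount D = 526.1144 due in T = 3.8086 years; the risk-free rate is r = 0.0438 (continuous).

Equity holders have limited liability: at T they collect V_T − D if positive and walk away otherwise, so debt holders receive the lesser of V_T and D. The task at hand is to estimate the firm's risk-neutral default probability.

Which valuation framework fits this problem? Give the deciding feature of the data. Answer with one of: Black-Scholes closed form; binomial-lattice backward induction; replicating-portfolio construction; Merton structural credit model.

framework: Merton structural credit model

Key observation: the data describe a firm's assets (V₀ = 572.7824, GBM) and a single zero-coupon debt of face 526.1144, so credit quantities follow from equity-as-call in the structural model.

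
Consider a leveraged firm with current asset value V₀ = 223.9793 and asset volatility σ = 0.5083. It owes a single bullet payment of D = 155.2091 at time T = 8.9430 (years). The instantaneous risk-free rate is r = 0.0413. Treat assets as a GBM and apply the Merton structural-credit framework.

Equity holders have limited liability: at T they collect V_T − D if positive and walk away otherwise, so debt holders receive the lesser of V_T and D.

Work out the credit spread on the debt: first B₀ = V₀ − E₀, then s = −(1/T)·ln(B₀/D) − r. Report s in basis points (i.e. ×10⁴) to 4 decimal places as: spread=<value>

spread=545.1821

Equity is a call on the firm's assets struck at D = 155.2091:
d₁ = [ln(V₀/D) + (r + σ²/2)T] / (σ√T)
   = [ln(223.9793/155.2091) + (0.0413 + 0.5·0.5083²)·8.9430] / (0.5083·√8.9430)
   = [0.366780 + 1.524642] / 1.520063 = 1.244305
d₂ = d₁ − σ√T = 1.244305 − 1.520063 = -0.275758
N(d₁) = 0.893306,  N(d₂) = 0.391367,  e^(−rT) = 0.691186
E₀ = V₀·N(d₁) − D·e^(−rT)·N(d₂)
   = 223.9793·0.893306 − 155.2091·0.691186·0.391367 = 158.096924
B₀ = V₀ − E₀ = 223.9793 − 158.096924 = 65.882376
spread = −(1/T)·ln(B₀/D) − r = −(1/8.9430)·ln(65.882376/155.2091) − 0.0413 = 0.05451821
in basis points: 0.05451821 × 10⁴ = 545.1821 bp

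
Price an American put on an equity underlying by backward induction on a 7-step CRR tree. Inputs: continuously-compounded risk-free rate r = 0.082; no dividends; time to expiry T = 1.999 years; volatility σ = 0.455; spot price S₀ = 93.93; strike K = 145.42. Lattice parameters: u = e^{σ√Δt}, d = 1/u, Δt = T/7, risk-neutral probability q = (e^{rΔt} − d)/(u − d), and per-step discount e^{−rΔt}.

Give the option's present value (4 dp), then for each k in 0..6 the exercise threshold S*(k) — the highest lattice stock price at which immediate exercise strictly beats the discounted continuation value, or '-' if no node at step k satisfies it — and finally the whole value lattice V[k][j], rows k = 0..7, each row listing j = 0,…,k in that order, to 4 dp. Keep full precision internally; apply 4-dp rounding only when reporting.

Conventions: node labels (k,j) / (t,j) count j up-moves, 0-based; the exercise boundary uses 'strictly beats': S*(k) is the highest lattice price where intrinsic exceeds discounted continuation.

Δt=0.28557, u=1.27526, d=0.78416, q=0.48776, disc=e^(-rΔt)=0.97686
k=7 terminal: V=max(K-S,0) → 128.2953 117.5705 100.1290 71.7642 25.6352 0.0000 0.0000 0.0000
k=6: j=0 S=21.8384 intr=123.5816 cont=120.2159 V=123.5816[EX]; j=1 S=35.5152 intr=109.9048 cont=106.5390 V=109.9048[EX]; j=2 S=57.7577 intr=87.6623 cont=84.2966 V=87.6623[EX]; j=3 S=93.9300 intr=51.4900 cont=48.1243 V=51.4900[EX]; j=4 S=152.7563 intr=0.0000 cont=12.8276 V=12.8276[hold]; j=5 S=248.4241 intr=0.0000 cont=0.0000 V=0.0000[hold]; j=6 S=404.0067 intr=0.0000 cont=0.0000 V=0.0000[hold]  S*(6)=93.9300
k=5: j=0 S=27.8495 intr=117.5705 cont=114.2048 V=117.5705[EX]; j=1 S=45.2910 intr=100.1290 cont=96.7632 V=100.1290[EX]; j=2 S=73.6558 intr=71.7642 cont=68.3985 V=71.7642[EX]; j=3 S=119.7848 intr=25.6352 cont=31.8769 V=31.8769[hold]; j=4 S=194.8033 intr=0.0000 cont=6.4188 V=6.4188[hold]; j=5 S=316.8044 intr=0.0000 cont=0.0000 V=0.0000[hold]  S*(5)=73.6558
k=4: j=0 S=35.5152 intr=109.9048 cont=106.5390 V=109.9048[EX]; j=1 S=57.7577 intr=87.6623 cont=84.2966 V=87.6623[EX]; j=2 S=93.9300 intr=51.4900 cont=51.0982 V=51.4900[EX]; j=3 S=152.7563 intr=0.0000 cont=19.0091 V=19.0091[hold]; j=4 S=248.4241 intr=0.0000 cont=3.2119 V=3.2119[hold]  S*(4)=93.9300
k=3: j=0 S=45.2910 intr=100.1290 cont=96.7632 V=100.1290[EX]; j=1 S=73.6558 intr=71.7642 cont=68.3985 V=71.7642[EX]; j=2 S=119.7848 intr=25.6352 cont=34.8222 V=34.8222[hold]; j=3 S=194.8033 intr=0.0000 cont=11.0423 V=11.0423[hold]  S*(3)=73.6558
k=2: j=0 S=57.7577 intr=87.6623 cont=84.2966 V=87.6623[EX]; j=1 S=93.9300 intr=51.4900 cont=52.5016 V=52.5016[hold]; j=2 S=152.7563 intr=0.0000 cont=22.6859 V=22.6859[hold]  S*(2)=57.7577
k=1: j=0 S=73.6558 intr=71.7642 cont=68.8805 V=71.7642[EX]; j=1 S=119.7848 intr=25.6352 cont=37.0803 V=37.0803[hold]  S*(1)=73.6558
k=0: j=0 S=93.9300 intr=51.4900 cont=53.5775 V=53.5775[hold]  S*(0)=-

price = 53.5775
boundary = - 73.6558 57.7577 73.6558 93.9300 73.6558 93.9300
tree:
53.5775
71.7642 37.0803
87.6623 52.5016 22.6859
100.1290 71.7642 34.8222 11.0423
109.9048 87.6623 51.4900 19.0091 3.2119
117.5705 100.1290 71.7642 31.8769 6.4188 0.0000
123.5816 109.9048 87.6623 51.4900 12.8276 0.0000 0.0000
128.2953 117.5705 100.1290 71.7642 25.6352 0.0000 0.0000 0.0000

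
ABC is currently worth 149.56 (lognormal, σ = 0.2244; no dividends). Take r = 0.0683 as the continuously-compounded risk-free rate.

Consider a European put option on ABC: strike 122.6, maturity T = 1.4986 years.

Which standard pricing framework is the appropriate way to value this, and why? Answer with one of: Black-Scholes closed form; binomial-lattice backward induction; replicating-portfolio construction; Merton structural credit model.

framework: Black-Scholes closed form

Key observation: the instrument is a plain European put (strike 122.6) on a lognormal asset; the exact continuous-time formula applies directly.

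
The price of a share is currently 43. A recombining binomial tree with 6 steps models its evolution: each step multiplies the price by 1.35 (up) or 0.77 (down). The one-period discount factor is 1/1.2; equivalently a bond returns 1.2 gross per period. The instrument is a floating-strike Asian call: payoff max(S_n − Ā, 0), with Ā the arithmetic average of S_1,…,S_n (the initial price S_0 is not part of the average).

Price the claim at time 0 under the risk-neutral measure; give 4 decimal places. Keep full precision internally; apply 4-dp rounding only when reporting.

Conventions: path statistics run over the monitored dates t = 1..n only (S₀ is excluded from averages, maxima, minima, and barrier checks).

price = 14.8025

Risk-neutral up-probability p* = (R−d)/(u−d) = (1.2−0.77)/(1.35−0.77) = 0.7414; the claim prices as the p*-weighted sum of path payoffs discounted by R^6.
Enumerate all 2^6 = 64 price paths (U = up ×1.35, D = down ×0.77); each path with k up-moves has probability p*^k·(1−p*)^(6−k).
DDDDDD: Ā=18.9921, payoff=0.0000, prob=0.000299
UDDDDD: Ā=33.2979, payoff=0.0000, prob=0.000858
DUDDDD: Ā=29.1412, payoff=0.0000, prob=0.000858
UUDDDD: Ā=51.0917, payoff=0.0000, prob=0.002459
DDUDDD: Ā=25.9406, payoff=0.0000, prob=0.000858
UDUDDD: Ā=45.4802, payoff=0.0000, prob=0.002459
DUUDDD: Ā=41.3236, payoff=0.0000, prob=0.002459
UUUDDD: Ā=72.4504, payoff=0.0000, prob=0.007049
DDDUDD: Ā=23.4761, payoff=0.0000, prob=0.000858
UDDUDD: Ā=41.1594, payoff=0.0000, prob=0.002459
DUDUDD: Ā=37.0027, payoff=0.0000, prob=0.002459
UUDUDD: Ā=64.8749, payoff=0.0000, prob=0.007049
DDUUDD: Ā=33.8021, payoff=0.0000, prob=0.002459
UDUUDD: Ā=59.2634, payoff=0.0000, prob=0.007049
DUUUDD: Ā=55.1067, payoff=0.0000, prob=0.007049
UUUUDD: Ā=96.6157, payoff=0.0000, prob=0.020206
DDDDUD: Ā=21.5784, payoff=0.0000, prob=0.000858
UDDDUD: Ā=37.8323, payoff=0.0000, prob=0.002459
DUDDUD: Ā=33.6757, payoff=0.0000, prob=0.002459
UUDDUD: Ā=59.0418, payoff=0.0000, prob=0.007049
DDUDUD: Ā=30.4750, payoff=0.0000, prob=0.002459
UDUDUD: Ā=53.4303, payoff=0.0000, prob=0.007049
DUUDUD: Ā=49.2736, payoff=0.0000, prob=0.007049
UUUDUD: Ā=86.3888, payoff=0.0000, prob=0.020206
DDDUUD: Ā=28.0105, payoff=0.0000, prob=0.002459
UDDUUD: Ā=49.1094, payoff=0.0000, prob=0.007049
DUDUUD: Ā=44.9527, payoff=3.3467, prob=0.007049
UUDUUD: Ā=78.8132, payoff=5.8676, prob=0.020206
DDUUUD: Ā=41.7521, payoff=6.5473, prob=0.007049
UDUUUD: Ā=73.2017, payoff=11.4791, prob=0.020206
DUUUUD: Ā=69.0451, payoff=15.6357, prob=0.020206
UUUUUD: Ā=121.0530, payoff=27.4133, prob=0.057925
DDDDDU: Ā=20.1172, payoff=0.0000, prob=0.000858
UDDDDU: Ā=35.2705, payoff=0.0000, prob=0.002459
DUDDDU: Ā=31.1138, payoff=0.0000, prob=0.002459
UUDDDU: Ā=54.5502, payoff=0.0000, prob=0.007049
DDUDDU: Ā=27.9132, payoff=0.0000, prob=0.002459
UDUDDU: Ā=48.9387, payoff=0.0000, prob=0.007049
DUUDDU: Ā=44.7821, payoff=3.5174, prob=0.007049
UUUDDU: Ā=78.5140, payoff=6.1668, prob=0.020206
DDDUDU: Ā=25.4487, payoff=2.0998, prob=0.002459
UDDUDU: Ā=44.6179, payoff=3.6816, prob=0.007049
DUDUDU: Ā=40.4612, payoff=7.8382, prob=0.007049
UUDUDU: Ā=70.9385, payoff=13.7423, prob=0.020206
DDUUDU: Ā=37.2606, payoff=11.0389, prob=0.007049
UDUUDU: Ā=65.3270, payoff=19.3538, prob=0.020206
DUUUDU: Ā=61.1703, payoff=23.5105, prob=0.020206
UUUUDU: Ā=107.2466, payoff=41.2197, prob=0.057925
DDDDUU: Ā=23.5511, payoff=3.9975, prob=0.002459
UDDDUU: Ā=41.2908, payoff=7.0086, prob=0.007049
DUDDUU: Ā=37.1341, payoff=11.1653, prob=0.007049
UUDDUU: Ā=65.1053, payoff=19.5755, prob=0.020206
DDUDUU: Ā=33.9335, payoff=14.3659, prob=0.007049
UDUDUU: Ā=59.4938, payoff=25.1870, prob=0.020206
DUUDUU: Ā=55.3371, payoff=29.3437, prob=0.020206
UUUDUU: Ā=97.0197, payoff=51.4467, prob=0.057925
DDDUUU: Ā=31.4690, payoff=16.8304, prob=0.007049
UDDUUU: Ā=55.1730, payoff=29.5078, prob=0.020206
DUDUUU: Ā=51.0163, payoff=33.6645, prob=0.020206
UUDUUU: Ā=89.4442, payoff=59.0222, prob=0.057925
DDUUUU: Ā=47.8157, payoff=36.8651, prob=0.020206
UDUUUU: Ā=83.8327, payoff=64.6337, prob=0.057925
DUUUUU: Ā=79.6760, payoff=68.7904, prob=0.057925
UUUUUU: Ā=139.6917, payoff=120.6065, prob=0.166051
Price = Σ prob·payoff / R^6 = 44.200155 / 2.985984 = 14.8025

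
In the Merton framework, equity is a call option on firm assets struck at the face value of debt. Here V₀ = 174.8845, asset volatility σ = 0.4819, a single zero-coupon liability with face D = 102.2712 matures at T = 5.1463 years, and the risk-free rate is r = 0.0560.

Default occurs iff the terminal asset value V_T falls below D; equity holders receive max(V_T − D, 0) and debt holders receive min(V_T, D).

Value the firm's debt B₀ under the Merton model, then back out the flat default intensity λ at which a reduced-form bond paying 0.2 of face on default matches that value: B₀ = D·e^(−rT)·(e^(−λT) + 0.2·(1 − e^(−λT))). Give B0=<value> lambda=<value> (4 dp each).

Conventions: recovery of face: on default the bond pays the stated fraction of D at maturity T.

B0=61.5407 lambda=0.0550

With assets at 174.8845 and a single debt payment of 102.2712 at 5.1463 years:
d₁ = [ln(V₀/D) + (r + σ²/2)T] / (σ√T)
   = [ln(174.8845/102.2712) + (0.0560 + 0.5·0.4819²)·5.1463] / (0.4819·√5.1463)
   = [0.536498 + 0.885749] / 1.093212 = 1.300980
d₂ = d₁ − σ√T = 1.300980 − 1.093212 = 0.207768
N(d₁) = 0.903367,  N(d₂) = 0.582295,  e^(−rT) = 0.749617
E₀ = V₀·N(d₁) − D·e^(−rT)·N(d₂)
   = 174.8845·0.903367 − 102.2712·0.749617·0.582295 = 113.343757
B₀ = V₀ − E₀ = 174.8845 − 113.343757 = 61.540743
e^(−λT) = (B₀·e^(rT)/D − 0.2)/(1 − 0.2) = (61.5407·1.334014/102.2712 − 0.2)/0.8 = 0.75341280
λ = −ln(0.75341280)/5.1463 = 0.055019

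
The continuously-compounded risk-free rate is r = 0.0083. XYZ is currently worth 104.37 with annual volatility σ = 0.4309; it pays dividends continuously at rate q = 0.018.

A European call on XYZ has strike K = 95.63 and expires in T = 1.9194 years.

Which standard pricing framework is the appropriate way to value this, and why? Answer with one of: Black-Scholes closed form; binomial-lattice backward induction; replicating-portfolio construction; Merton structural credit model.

framework: Black-Scholes closed form

Key observation: the instrument is a plain European call (strike 95.63) on a lognormal asset; the exact continuous-time formula applies directly.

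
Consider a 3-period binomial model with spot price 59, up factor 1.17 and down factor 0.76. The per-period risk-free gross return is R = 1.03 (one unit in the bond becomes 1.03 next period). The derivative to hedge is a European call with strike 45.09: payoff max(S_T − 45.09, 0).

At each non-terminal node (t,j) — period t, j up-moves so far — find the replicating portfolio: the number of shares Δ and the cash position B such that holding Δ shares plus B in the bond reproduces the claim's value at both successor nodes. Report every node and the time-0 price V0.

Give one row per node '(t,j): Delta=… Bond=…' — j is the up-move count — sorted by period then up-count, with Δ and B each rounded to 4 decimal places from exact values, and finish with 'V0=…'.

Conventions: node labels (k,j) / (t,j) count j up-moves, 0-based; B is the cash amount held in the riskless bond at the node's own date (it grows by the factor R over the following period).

(0,0): Delta=0.8451 Bond=-30.3238
(1,0): Delta=0.5666 Bond=-18.7454
(1,1): Delta=0.9389 Bond=-37.7087
(2,0): Delta=0.0000 Bond=0.0000
(2,1): Delta=0.7574 Bond=-29.3193
(2,2): Delta=1.0000 Bond=-43.7767
V0=19.5355

Since d<R<u, set p* = (R−d)/(u−d) = 0.6585; price each node as the discounted p*-expectation of its children.
Payoffs at expiry: V(3,0)=0.0000, V(3,1)=0.0000, V(3,2)=16.2915, V(3,3)=49.4052
Node (2,0) S=34.0784: V=(p*·0.0000+(1−p*)·0.0000)/1.03=0.0000; Δ=(0.0000−0.0000)/(39.8717−25.8996)=0.0000; B=V−Δ·S=0.0000
Node (2,1) S=52.4628: V=(p*·16.2915+(1−p*)·0.0000)/1.03=10.4161; Δ=(16.2915−0.0000)/(61.3815−39.8717)=0.7574; B=V−Δ·S=-29.3193
Node (2,2) S=80.7651: V=(p*·49.4052+(1−p*)·16.2915)/1.03=36.9884; Δ=(49.4052−16.2915)/(94.4952−61.3815)=1.0000; B=V−Δ·S=-43.7767
Node (1,0) S=44.8400: V=(p*·10.4161+(1−p*)·0.0000)/1.03=6.6596; Δ=(10.4161−0.0000)/(52.4628−34.0784)=0.5666; B=V−Δ·S=-18.7454
Node (1,1) S=69.0300: V=(p*·36.9884+(1−p*)·10.4161)/1.03=27.1019; Δ=(36.9884−10.4161)/(80.7651−52.4628)=0.9389; B=V−Δ·S=-37.7087
Node (0,0) S=59.0000: V=(p*·27.1019+(1−p*)·6.6596)/1.03=19.5355; Δ=(27.1019−6.6596)/(69.0300−44.8400)=0.8451; B=V−Δ·S=-30.3238
Check: Δ(0,0)·S0 + B(0,0) = 19.5355 = V0.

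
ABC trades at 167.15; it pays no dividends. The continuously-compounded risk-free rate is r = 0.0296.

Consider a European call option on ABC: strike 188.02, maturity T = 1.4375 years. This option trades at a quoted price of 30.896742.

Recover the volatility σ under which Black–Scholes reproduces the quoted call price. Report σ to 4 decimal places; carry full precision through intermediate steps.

sigma = 0.4517

At σ = 0.4517 the Black–Scholes value reproduces the quote:
σ√T = 0.4517·√1.4375 = 0.541569
d₁ = (ln(S/K) + (r+σ²/2)T) / (σ√T) = (ln(167.15/188.02) + (0.0296+0.4517²/2)·1.4375) / 0.541569 = (-0.117657 + 0.189199) / 0.541569 = 0.132101
d₂ = d₁ − σ√T = 0.132101 − 0.541569 = -0.409468
e^{−rT} = 0.958343
N(d₁) = 0.552548,  N(d₂) = 0.341098
V = S·N(d₁) − K·e^{−rT}·N(d₂) = 92.358373 − 61.461631 = 30.896742 (equal to the quote); since ∂V/∂σ > 0 for all σ, the implied volatility is unique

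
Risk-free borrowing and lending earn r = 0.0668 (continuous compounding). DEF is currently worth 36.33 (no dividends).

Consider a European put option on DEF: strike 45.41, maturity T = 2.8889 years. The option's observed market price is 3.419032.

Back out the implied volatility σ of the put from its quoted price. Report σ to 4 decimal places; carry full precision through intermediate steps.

sigma = 0.1133

At σ = 0.1133 the Black–Scholes value reproduces the quote:
σ√T = 0.1133·√2.8889 = 0.192573
d₁ = (ln(S/K) + (r+σ²/2)T) / (σ√T) = (ln(36.33/45.41) + (0.0668+0.1133²/2)·2.8889) / 0.192573 = (-0.223088 + 0.211521) / 0.192573 = -0.060069
d₂ = d₁ − σ√T = -0.060069 − 0.192573 = -0.252643
e^{−rT} = 0.824500
N(−d₁) = 0.523950,  N(−d₂) = 0.599728
V = K·e^{−rT}·N(−d₂) − S·N(−d₁) = 22.454127 − 19.035095 = 3.419032 (the observed quote) — the price is monotone increasing in volatility, hence this σ is the only solution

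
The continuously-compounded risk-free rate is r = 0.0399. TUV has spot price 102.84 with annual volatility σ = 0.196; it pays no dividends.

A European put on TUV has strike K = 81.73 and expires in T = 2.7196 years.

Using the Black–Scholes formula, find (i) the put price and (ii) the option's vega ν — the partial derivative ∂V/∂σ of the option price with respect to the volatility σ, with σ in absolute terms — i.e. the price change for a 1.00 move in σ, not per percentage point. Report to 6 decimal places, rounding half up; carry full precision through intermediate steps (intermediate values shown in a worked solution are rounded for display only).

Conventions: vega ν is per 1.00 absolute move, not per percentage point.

σ√T = 0.196·√2.7196 = 0.323228
d₁ = (ln(S/K) + (r+σ²/2)T) / (σ√T) = (ln(102.84/81.73) + (0.0399+0.196²/2)·2.7196) / 0.323228 = (0.229753 + 0.160750) / 0.323228 = 1.208137
d₂ = d₁ − σ√T = 1.208137 − 0.323228 = 0.884909
e^{−rT} = 0.897168
N(−d₁) = 0.113497,  N(−d₂) = 0.188103
Put price V = K·e^{−rT}·N(−d₂) − S·N(−d₁) = 13.792739 − 11.672060 = 2.120679
φ(d₁) = (1/√(2π))·e^{−d₁²/2} = 0.192293
ν = S·φ(d₁)·√T = 32.612013

price = 2.120679
ν = 32.612013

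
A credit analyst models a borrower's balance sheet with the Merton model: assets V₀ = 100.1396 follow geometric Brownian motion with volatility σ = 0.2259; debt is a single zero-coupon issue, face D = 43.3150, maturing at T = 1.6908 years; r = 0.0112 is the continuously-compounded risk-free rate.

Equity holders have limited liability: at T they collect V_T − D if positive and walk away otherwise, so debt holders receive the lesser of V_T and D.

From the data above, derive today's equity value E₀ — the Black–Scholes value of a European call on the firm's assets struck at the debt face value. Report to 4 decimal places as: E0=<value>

Equity is a call on the firm's assets struck at D = 43.3150:
d₁ = [ln(V₀/D) + (r + σ²/2)T] / (σ√T)
   = [ln(100.1396/43.3150) + (0.0112 + 0.5·0.2259²)·1.6908] / (0.2259·√1.6908)
   = [0.838066 + 0.062078] / 0.293739 = 3.064432
d₂ = d₁ − σ√T = 3.064432 − 0.293739 = 2.770692
N(d₁) = 0.998910,  N(d₂) = 0.997203,  e^(−rT) = 0.981241
E₀ = V₀·N(d₁) − D·e^(−rT)·N(d₂)
   = 100.1396·0.998910 − 43.3150·0.981241·0.997203 = 57.646816

E0=57.6468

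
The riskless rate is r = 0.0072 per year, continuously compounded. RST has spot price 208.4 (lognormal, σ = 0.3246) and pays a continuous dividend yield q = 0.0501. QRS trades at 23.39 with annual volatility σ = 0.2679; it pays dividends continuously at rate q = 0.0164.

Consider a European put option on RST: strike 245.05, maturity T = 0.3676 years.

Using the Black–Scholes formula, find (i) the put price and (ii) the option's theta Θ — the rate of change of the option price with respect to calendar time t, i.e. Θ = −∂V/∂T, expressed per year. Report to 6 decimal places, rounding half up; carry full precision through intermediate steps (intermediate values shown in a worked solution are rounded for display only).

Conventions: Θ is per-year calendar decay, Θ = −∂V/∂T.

σ√T = 0.3246·√0.3676 = 0.196805
d₁ = (ln(S/K) + (r−q+σ²/2)T) / (σ√T) = (ln(208.4/245.05) + (0.0072−0.0501+0.3246²/2)·0.3676) / 0.196805 = (-0.162003 + 0.003596) / 0.196805 = -0.804892
d₂ = d₁ − σ√T = -0.804892 − 0.196805 = -1.001697
e^{−rT} = 0.997357
e^{−qT} = 0.981752
N(−d₁) = 0.789559,  N(−d₂) = 0.841755
Put price V = K·e^{−rT}·N(−d₂) − S·e^{−qT}·N(−d₁) = 205.726869 − 161.541480 = 44.185389
φ(d₁) = (1/√(2π))·e^{−d₁²/2} = 0.288557
Θ = −S·e^{−qT}·φ(d₁)·σ/(2√T) − q·S·e^{−qT}·N(−d₁) + r·K·e^{−rT}·N(−d₂) = −15.803783 − 8.093228 + 1.481233 = -22.415777

price = 44.185389
Θ = -22.415777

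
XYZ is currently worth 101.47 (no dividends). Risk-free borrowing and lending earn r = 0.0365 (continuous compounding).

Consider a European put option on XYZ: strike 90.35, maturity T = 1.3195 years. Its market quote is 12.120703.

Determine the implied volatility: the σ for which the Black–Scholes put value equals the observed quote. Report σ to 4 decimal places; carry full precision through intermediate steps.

sigma = 0.4435

At σ = 0.4435 the Black–Scholes value reproduces the quote:
σ√T = 0.4435·√1.3195 = 0.509446
d₁ = (ln(S/K) + (r+σ²/2)T) / (σ√T) = (ln(101.47/90.35) + (0.0365+0.4435²/2)·1.3195) / 0.509446 = (0.116072 + 0.177929) / 0.509446 = 0.577100
d₂ = d₁ − σ√T = 0.577100 − 0.509446 = 0.067654
e^{−rT} = 0.952980
N(−d₁) = 0.281936,  N(−d₂) = 0.473030
V = K·e^{−rT}·N(−d₂) − S·N(−d₁) = 40.728728 − 28.608025 = 12.120703 (equal to the quote); since ∂V/∂σ > 0 for all σ, the implied volatility is unique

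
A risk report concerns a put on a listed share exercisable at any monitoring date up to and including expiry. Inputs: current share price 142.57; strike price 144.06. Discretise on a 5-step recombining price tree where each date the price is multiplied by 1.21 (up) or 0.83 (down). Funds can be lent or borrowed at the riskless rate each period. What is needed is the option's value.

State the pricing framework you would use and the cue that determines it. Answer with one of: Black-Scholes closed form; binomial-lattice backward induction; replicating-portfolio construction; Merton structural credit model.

Key observation: the exercise right at every one of the 5 steps is what matters: each node needs max(144.06 − S, continuation), which only the stepwise tree valuation starting from spot 142.57 delivers.

framework: binomial-lattice backward induction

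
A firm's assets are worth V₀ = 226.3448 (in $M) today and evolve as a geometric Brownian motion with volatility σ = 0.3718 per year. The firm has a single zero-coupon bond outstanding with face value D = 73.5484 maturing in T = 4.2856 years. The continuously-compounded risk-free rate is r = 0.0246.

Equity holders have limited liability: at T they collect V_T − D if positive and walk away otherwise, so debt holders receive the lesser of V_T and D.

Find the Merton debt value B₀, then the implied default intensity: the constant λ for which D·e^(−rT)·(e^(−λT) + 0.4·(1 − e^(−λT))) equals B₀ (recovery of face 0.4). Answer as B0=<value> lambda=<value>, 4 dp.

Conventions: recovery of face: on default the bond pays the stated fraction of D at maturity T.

With assets at 226.3448 and a single debt payment of 73.5484 at 4.2856 years:
d₁ = [ln(V₀/D) + (r + σ²/2)T] / (σ√T)
   = [ln(226.3448/73.5484) + (0.0246 + 0.5·0.3718²)·4.2856] / (0.3718·√4.2856)
   = [1.124116 + 0.401636] / 0.769689 = 1.982297
d₂ = d₁ − σ√T = 1.982297 − 0.769689 = 1.212608
N(d₁) = 0.976277,  N(d₂) = 0.887360,  e^(−rT) = 0.899941
E₀ = V₀·N(d₁) − D·e^(−rT)·N(d₂)
   = 226.3448·0.976277 − 73.5484·0.899941·0.887360 = 162.241525
B₀ = V₀ − E₀ = 226.3448 − 162.241525 = 64.103275
e^(−λT) = (B₀·e^(rT)/D − 0.4)/(1 − 0.4) = (64.1033·1.111184/73.5484 − 0.4)/0.6 = 0.94747532
λ = −ln(0.94747532)/4.2856 = 0.012590

B0=64.1033 lambda=0.0126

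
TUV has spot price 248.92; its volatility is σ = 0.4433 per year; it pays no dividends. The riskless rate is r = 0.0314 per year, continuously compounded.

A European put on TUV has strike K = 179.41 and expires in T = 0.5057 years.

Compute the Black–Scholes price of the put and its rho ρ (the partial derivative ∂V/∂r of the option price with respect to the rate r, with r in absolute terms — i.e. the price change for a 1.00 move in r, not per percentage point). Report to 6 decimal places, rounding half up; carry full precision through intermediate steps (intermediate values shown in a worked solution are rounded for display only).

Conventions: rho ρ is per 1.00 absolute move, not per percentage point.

σ√T = 0.4433·√0.5057 = 0.315242
d₁ = (ln(S/K) + (r+σ²/2)T) / (σ√T) = (ln(248.92/179.41) + (0.0314+0.4433²/2)·0.5057) / 0.315242 = (0.327458 + 0.065568) / 0.315242 = 1.246742
d₂ = d₁ − σ√T = 1.246742 − 0.315242 = 0.931500
e^{−rT} = 0.984246
N(−d₁) = 0.106246,  N(−d₂) = 0.175797
Put price V = K·e^{−rT}·N(−d₂) − S·N(−d₁) = 31.042956 − 26.446757 = 4.596199
ρ = −K·T·e^{−rT}·N(−d₂) = -15.698423

price = 4.596199
ρ = -15.698423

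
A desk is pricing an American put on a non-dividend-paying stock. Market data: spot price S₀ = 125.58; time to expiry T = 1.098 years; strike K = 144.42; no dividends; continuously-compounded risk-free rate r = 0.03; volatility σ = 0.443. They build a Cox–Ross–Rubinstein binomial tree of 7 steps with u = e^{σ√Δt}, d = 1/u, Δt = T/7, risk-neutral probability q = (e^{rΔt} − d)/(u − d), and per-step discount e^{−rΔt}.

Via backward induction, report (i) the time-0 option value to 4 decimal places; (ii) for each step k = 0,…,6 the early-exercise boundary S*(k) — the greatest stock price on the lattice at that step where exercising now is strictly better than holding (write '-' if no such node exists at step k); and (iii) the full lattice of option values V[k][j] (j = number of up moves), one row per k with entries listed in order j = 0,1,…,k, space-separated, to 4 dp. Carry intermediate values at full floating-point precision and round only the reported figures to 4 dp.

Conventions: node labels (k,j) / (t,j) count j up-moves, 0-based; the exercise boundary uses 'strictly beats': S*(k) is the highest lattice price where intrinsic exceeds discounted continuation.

price = 32.5397
boundary = - - - 74.1871 88.4149 74.1871 88.4149
tree:
32.5397
43.6672 20.2994
56.5262 29.5833 10.0184
70.2329 41.6139 16.2934 3.0323
82.1712 56.0051 25.7790 5.7442 0.0000
92.1884 70.2329 39.1994 10.8815 0.0000 0.0000
100.5936 82.1712 56.0051 20.6132 0.0000 0.0000 0.0000
107.6462 92.1884 70.2329 39.0485 0.0000 0.0000 0.0000 0.0000

params: Δt=0.15686 u=1.19178 d=0.83908 q=0.46962 e^(-rΔt)=0.99531
t_7 payoffs: 107.6462 92.1884 70.2329 39.0485 0.0000 0.0000 0.0000 0.0000
t_6: node(6,0) S=43.8264 payoff=100.5936 vs cont=99.9156 → 100.5936 [stop]  node(6,1) S=62.2488 payoff=82.1712 vs cont=81.4932 → 82.1712 [stop]  node(6,2) S=88.4149 payoff=56.0051 vs cont=55.3271 → 56.0051 [stop]  node(6,3) S=125.5800 payoff=18.8400 vs cont=20.6132 → 20.6132 [wait]  node(6,4) S=178.3673 payoff=0.0000 vs cont=0.0000 → 0.0000 [wait]  node(6,5) S=253.3437 payoff=0.0000 vs cont=0.0000 → 0.0000 [wait]  node(6,6) S=359.8363 payoff=0.0000 vs cont=0.0000 → 0.0000 [wait]  ⇒ S*(6)=88.4149
t_5: node(5,0) S=52.2316 payoff=92.1884 vs cont=91.5104 → 92.1884 [stop]  node(5,1) S=74.1871 payoff=70.2329 vs cont=69.5549 → 70.2329 [stop]  node(5,2) S=105.3715 payoff=39.0485 vs cont=39.1994 → 39.1994 [wait]  node(5,3) S=149.6642 payoff=0.0000 vs cont=10.8815 → 10.8815 [wait]  node(5,4) S=212.5752 payoff=0.0000 vs cont=0.0000 → 0.0000 [wait]  node(5,5) S=301.9309 payoff=0.0000 vs cont=0.0000 → 0.0000 [wait]  ⇒ S*(5)=74.1871
t_4: node(4,0) S=62.2488 payoff=82.1712 vs cont=81.4932 → 82.1712 [stop]  node(4,1) S=88.4149 payoff=56.0051 vs cont=55.3976 → 56.0051 [stop]  node(4,2) S=125.5800 payoff=18.8400 vs cont=25.7790 → 25.7790 [wait]  node(4,3) S=178.3673 payoff=0.0000 vs cont=5.7442 → 5.7442 [wait]  node(4,4) S=253.3437 payoff=0.0000 vs cont=0.0000 → 0.0000 [wait]  ⇒ S*(4)=88.4149
t_3: node(3,0) S=74.1871 payoff=70.2329 vs cont=69.5549 → 70.2329 [stop]  node(3,1) S=105.3715 payoff=39.0485 vs cont=41.6139 → 41.6139 [wait]  node(3,2) S=149.6642 payoff=0.0000 vs cont=16.2934 → 16.2934 [wait]  node(3,3) S=212.5752 payoff=0.0000 vs cont=3.0323 → 3.0323 [wait]  ⇒ S*(3)=74.1871
t_2: node(2,0) S=88.4149 payoff=56.0051 vs cont=56.5262 → 56.5262 [wait]  node(2,1) S=125.5800 payoff=18.8400 vs cont=29.5833 → 29.5833 [wait]  node(2,2) S=178.3673 payoff=0.0000 vs cont=10.0184 → 10.0184 [wait]  ⇒ S*(2)=-
t_1: node(1,0) S=105.3715 payoff=39.0485 vs cont=43.6672 → 43.6672 [wait]  node(1,1) S=149.6642 payoff=0.0000 vs cont=20.2994 → 20.2994 [wait]  ⇒ S*(1)=-
t_0: node(0,0) S=125.5800 payoff=18.8400 vs cont=32.5397 → 32.5397 [wait]  ⇒ S*(0)=-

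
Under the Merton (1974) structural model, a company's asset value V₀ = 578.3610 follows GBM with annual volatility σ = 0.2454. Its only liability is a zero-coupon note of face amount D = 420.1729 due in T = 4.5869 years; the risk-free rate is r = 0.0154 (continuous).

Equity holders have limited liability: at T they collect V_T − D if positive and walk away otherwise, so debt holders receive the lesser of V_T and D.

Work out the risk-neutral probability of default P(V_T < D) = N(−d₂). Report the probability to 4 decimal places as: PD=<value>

PD=0.3158

Work the structural quantities from V₀ = 578.3610 against face 420.1729:
d₁ = [ln(V₀/D) + (r + σ²/2)T] / (σ√T)
   = [ln(578.3610/420.1729) + (0.0154 + 0.5·0.2454²)·4.5869] / (0.2454·√4.5869)
   = [0.319532 + 0.208752] / 0.525574 = 1.005156
d₂ = d₁ − σ√T = 1.005156 − 0.525574 = 0.479582
risk-neutral PD = N(−d₂) = N(-0.479582) = 0.315762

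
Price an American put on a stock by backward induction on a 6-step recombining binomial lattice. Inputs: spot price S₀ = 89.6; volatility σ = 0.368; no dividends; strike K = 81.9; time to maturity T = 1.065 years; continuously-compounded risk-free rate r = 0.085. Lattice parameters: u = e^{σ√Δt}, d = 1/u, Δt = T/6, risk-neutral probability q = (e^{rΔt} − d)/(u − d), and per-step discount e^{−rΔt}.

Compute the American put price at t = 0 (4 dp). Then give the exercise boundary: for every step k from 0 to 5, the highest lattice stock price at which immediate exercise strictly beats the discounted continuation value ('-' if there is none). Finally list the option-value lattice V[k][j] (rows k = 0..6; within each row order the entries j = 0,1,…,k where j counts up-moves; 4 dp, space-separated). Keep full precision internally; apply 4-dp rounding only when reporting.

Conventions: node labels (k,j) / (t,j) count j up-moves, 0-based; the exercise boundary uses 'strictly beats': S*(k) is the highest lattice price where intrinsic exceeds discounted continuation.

price = 6.9673
boundary = - - - 56.2740 48.1919 56.2740
tree:
6.9673
11.1558 3.1530
17.2667 5.6205 0.8775
25.6260 9.7543 1.8187 0.0000
33.7081 16.2903 3.7691 0.0000 0.0000
40.6294 25.6260 7.8113 0.0000 0.0000 0.0000
46.5567 33.7081 16.1886 0.0000 0.0000 0.0000 0.0000

params: Δt=0.17750 u=1.16771 d=0.85638 q=0.51015 e^(-rΔt)=0.98503
t_6 payoffs: 46.5567 33.7081 16.1886 0.0000 0.0000 0.0000 0.0000
t_5: node(5,0) S=41.2706 payoff=40.6294 vs cont=39.4030 → 40.6294 [stop]  node(5,1) S=56.2740 payoff=25.6260 vs cont=24.3997 → 25.6260 [stop]  node(5,2) S=76.7316 payoff=5.1684 vs cont=7.8113 → 7.8113 [wait]  node(5,3) S=104.6265 payoff=0.0000 vs cont=0.0000 → 0.0000 [wait]  node(5,4) S=142.6621 payoff=0.0000 vs cont=0.0000 → 0.0000 [wait]  node(5,5) S=194.5251 payoff=0.0000 vs cont=0.0000 → 0.0000 [wait]  ⇒ S*(5)=56.2740
t_4: node(4,0) S=48.1919 payoff=33.7081 vs cont=32.4817 → 33.7081 [stop]  node(4,1) S=65.7114 payoff=16.1886 vs cont=16.2903 → 16.2903 [wait]  node(4,2) S=89.6000 payoff=0.0000 vs cont=3.7691 → 3.7691 [wait]  node(4,3) S=122.1729 payoff=0.0000 vs cont=0.0000 → 0.0000 [wait]  node(4,4) S=166.5874 payoff=0.0000 vs cont=0.0000 → 0.0000 [wait]  ⇒ S*(4)=48.1919
t_3: node(3,0) S=56.2740 payoff=25.6260 vs cont=24.4508 → 25.6260 [stop]  node(3,1) S=76.7316 payoff=5.1684 vs cont=9.7543 → 9.7543 [wait]  node(3,2) S=104.6265 payoff=0.0000 vs cont=1.8187 → 1.8187 [wait]  node(3,3) S=142.6621 payoff=0.0000 vs cont=0.0000 → 0.0000 [wait]  ⇒ S*(3)=56.2740
t_2: node(2,0) S=65.7114 payoff=16.1886 vs cont=17.2667 → 17.2667 [wait]  node(2,1) S=89.6000 payoff=0.0000 vs cont=5.6205 → 5.6205 [wait]  node(2,2) S=122.1729 payoff=0.0000 vs cont=0.8775 → 0.8775 [wait]  ⇒ S*(2)=-
t_1: node(1,0) S=76.7316 payoff=5.1684 vs cont=11.1558 → 11.1558 [wait]  node(1,1) S=104.6265 payoff=0.0000 vs cont=3.1530 → 3.1530 [wait]  ⇒ S*(1)=-
t_0: node(0,0) S=89.6000 payoff=0.0000 vs cont=6.9673 → 6.9673 [wait]  ⇒ S*(0)=-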